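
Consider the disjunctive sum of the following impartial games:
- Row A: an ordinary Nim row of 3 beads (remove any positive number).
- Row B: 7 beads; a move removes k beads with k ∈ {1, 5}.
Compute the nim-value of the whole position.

Row A is a plain Nim row of size 3, so its Grundy value is 3.
For row B, compute g(0), g(1), … with moves {1, 5}:
k:     0  1  2  3  4  5  6  7
g(k):  0  1  0  1  0  1  0  1
So g(7) = 1.
The value of a disjunctive sum is the nim-sum of the parts.
Combined value = 3 XOR 1 = 2.

2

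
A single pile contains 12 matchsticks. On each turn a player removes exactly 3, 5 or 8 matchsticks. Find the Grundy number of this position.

Compute g(0), g(1), … for moves {3, 5, 8}:
k:     0  1  2  3  4  5  6  7  8  9 10 11 12
g(k):  0  0  0  1  1  1  2  2  2  3  3  0  0
So g(12) = 0.

0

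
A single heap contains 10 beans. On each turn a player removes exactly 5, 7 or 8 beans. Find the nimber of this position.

2

Grundy values for subtraction set {5, 7, 8}:
g(0) = mex{} = 0
g(1) = mex{} = 0
g(2) = mex{} = 0
g(3) = mex{} = 0
g(4) = mex{} = 0
g(5) = mex{0} = 1
g(6) = mex{0} = 1
g(7) = mex{0} = 1
g(8) = mex{0} = 1
g(9) = mex{0} = 1
g(10) = mex{0,1} = 2
So g(10) = 2.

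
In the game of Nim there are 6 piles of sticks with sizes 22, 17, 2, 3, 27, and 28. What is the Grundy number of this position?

In binary:
  10110  (22)
  10001  (17)
  00010  (2)
  00011  (3)
  11011  (27)
  11100  (28)
  -----
  00001  (1)

1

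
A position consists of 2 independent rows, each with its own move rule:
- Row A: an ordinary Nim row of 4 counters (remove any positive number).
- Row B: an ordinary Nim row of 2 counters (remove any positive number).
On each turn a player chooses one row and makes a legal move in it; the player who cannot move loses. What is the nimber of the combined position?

6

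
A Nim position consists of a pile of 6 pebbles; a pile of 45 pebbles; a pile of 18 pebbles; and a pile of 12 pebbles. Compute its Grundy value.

53

Compute the nim-sum pairwise:
6 XOR 45 = 43
43 XOR 18 = 57
57 XOR 12 = 53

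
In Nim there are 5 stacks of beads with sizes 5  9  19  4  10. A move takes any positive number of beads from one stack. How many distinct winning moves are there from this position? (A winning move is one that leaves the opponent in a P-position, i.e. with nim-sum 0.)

1

Compute the nim-sum pairwise:
5 ^ 9 = 12
12 ^ 19 = 31
31 ^ 4 = 27
27 ^ 10 = 17
The overall nim-sum is X = 17. A stack of size p has a winning move iff p XOR X < p (reduce it to p XOR X).
  5: 5 XOR 17 = 20 ≥ 5 — no move.
  9: 9 XOR 17 = 24 ≥ 9 — no move.
  19: 19 XOR 17 = 2 < 19 — winning move (to 2).
  4: 4 XOR 17 = 21 ≥ 4 — no move.
  10: 10 XOR 17 = 27 ≥ 10 — no move.
That gives 1 winning move.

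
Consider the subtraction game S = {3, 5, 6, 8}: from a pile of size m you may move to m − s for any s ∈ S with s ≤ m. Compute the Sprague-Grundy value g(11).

0

Build the Grundy sequence with g(k) = mex{g(k−s) : s ∈ {3, 5, 6, 8}, s ≤ k}:
g(0) = mex{} = 0
g(1) = mex{} = 0
g(2) = mex{} = 0
g(3) = mex{0} = 1
g(4) = mex{0} = 1
g(5) = mex{0} = 1
g(6) = mex{0,1} = 2
g(7) = mex{0,1} = 2
g(8) = mex{0,1} = 2
g(9) = mex{0,1,2} = 3
g(10) = mex{0,1,2} = 3
g(11) = mex{1,2} = 0
So g(11) = 0.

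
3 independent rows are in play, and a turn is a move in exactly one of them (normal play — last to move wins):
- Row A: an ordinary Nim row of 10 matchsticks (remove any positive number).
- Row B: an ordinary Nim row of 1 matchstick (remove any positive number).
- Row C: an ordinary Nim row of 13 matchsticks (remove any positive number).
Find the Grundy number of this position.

Row A is a plain Nim row of size 10, so its Grundy value is 10.
Row B is a plain Nim row of size 1, so its Grundy value is 1.
Row C is a plain Nim row of size 13, so its Grundy value is 13.
The value of a disjunctive sum is the nim-sum of the parts.
Combined value = 10 XOR 1 XOR 13 = 6.

6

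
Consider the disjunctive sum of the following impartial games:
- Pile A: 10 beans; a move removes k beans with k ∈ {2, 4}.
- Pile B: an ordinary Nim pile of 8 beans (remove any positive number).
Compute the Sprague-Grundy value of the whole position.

Build the Grundy sequence for pile A with g(k) = mex{g(k−s) : s ∈ {2, 4}, s ≤ k}:
k:     0  1  2  3  4  5  6  7  8  9 10
g(k):  0  0  1  1  2  2  0  0  1  1  2
So g(10) = 2.
Pile B is a plain Nim pile of size 8, so its Grundy value is 8.
The value of a disjunctive sum is the nim-sum of the parts.
Combined value = 2 XOR 8 = 10.

10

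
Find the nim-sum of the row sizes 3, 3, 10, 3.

9

In binary:
  0011  (3)
  0011  (3)
  1010  (10)
  0011  (3)
  ----
  1001  (9)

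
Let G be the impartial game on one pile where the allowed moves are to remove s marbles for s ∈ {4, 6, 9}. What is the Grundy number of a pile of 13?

0

Compute g(0), g(1), … for moves {4, 6, 9}:
g(0) = mex{} = 0
g(1) = mex{} = 0
g(2) = mex{} = 0
g(3) = mex{} = 0
g(4) = mex{0} = 1
g(5) = mex{0} = 1
g(6) = mex{0} = 1
g(7) = mex{0} = 1
g(8) = mex{0,1} = 2
g(9) = mex{0,1} = 2
g(10) = mex{0,1} = 2
g(11) = mex{0,1} = 2
g(12) = mex{0,1,2} = 3
g(13) = mex{1,2} = 0
So g(13) = 0.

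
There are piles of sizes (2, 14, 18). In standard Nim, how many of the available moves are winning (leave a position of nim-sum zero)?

Nim-sum: 2 ⊕ 14 ⊕ 18 = 30.
The overall nim-sum is X = 30. A pile of size p has a winning move iff p XOR X < p (reduce it to p XOR X).
  2: 2 XOR 30 = 28 ≥ 2 — no move.
  14: 14 XOR 30 = 16 ≥ 14 — no move.
  18: 18 XOR 30 = 12 < 18 — winning move (to 12).
That gives 1 winning move.

1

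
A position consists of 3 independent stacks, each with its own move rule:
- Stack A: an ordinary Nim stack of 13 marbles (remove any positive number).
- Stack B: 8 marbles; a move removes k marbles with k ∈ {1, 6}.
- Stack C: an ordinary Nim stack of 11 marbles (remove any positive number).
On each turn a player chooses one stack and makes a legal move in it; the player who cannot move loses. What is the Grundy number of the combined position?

7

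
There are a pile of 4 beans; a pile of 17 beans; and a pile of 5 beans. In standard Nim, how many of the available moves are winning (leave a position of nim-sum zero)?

1

Compute the nim-sum pairwise:
4 ^ 17 = 21
21 ^ 5 = 16
The overall nim-sum is X = 16. A pile of size p has a winning move iff p XOR X < p (reduce it to p XOR X).
  4: 4 XOR 16 = 20 ≥ 4 — no move.
  17: 17 XOR 16 = 1 < 17 — winning move (to 1).
  5: 5 XOR 16 = 21 ≥ 5 — no move.
That gives 1 winning move.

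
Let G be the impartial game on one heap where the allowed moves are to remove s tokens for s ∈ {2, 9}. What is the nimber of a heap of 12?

0

Grundy values for subtraction set {2, 9}:
g(0) = mex{} = 0
g(1) = mex{} = 0
g(2) = mex{0} = 1
g(3) = mex{0} = 1
g(4) = mex{1} = 0
g(5) = mex{1} = 0
g(6) = mex{0} = 1
g(7) = mex{0} = 1
g(8) = mex{1} = 0
g(9) = mex{0,1} = 2
g(10) = mex{0} = 1
g(11) = mex{1,2} = 0
g(12) = mex{1} = 0
So g(12) = 0.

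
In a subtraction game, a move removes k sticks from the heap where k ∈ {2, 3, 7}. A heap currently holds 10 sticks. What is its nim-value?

Build the Grundy sequence with g(k) = mex{g(k−s) : s ∈ {2, 3, 7}, s ≤ k}:
k:     0  1  2  3  4  5  6  7  8  9 10
g(k):  0  0  1  1  2  0  0  1  1  2  0
So g(10) = 0.

0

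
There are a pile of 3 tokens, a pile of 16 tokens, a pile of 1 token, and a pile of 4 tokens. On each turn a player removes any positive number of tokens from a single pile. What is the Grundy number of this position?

22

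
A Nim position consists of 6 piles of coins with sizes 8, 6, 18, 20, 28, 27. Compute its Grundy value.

15

Write each in binary and XOR column by column:
  01000  (8)
  00110  (6)
  10010  (18)
  10100  (20)
  11100  (28)
  11011  (27)
  -----
  01111  (15)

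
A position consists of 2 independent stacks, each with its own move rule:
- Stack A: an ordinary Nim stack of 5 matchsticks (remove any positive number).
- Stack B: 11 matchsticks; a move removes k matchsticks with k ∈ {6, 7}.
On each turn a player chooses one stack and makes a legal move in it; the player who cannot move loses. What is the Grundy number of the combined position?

4

Stack A is a plain Nim stack of size 5, so its Grundy value is 5.
For stack B, compute g(0), g(1), … with moves {6, 7}:
g(0) = mex{} = 0
g(1) = mex{} = 0
g(2) = mex{} = 0
g(3) = mex{} = 0
g(4) = mex{} = 0
g(5) = mex{} = 0
g(6) = mex{0} = 1
g(7) = mex{0} = 1
g(8) = mex{0} = 1
g(9) = mex{0} = 1
g(10) = mex{0} = 1
g(11) = mex{0} = 1
So g(11) = 1.
By the Sprague-Grundy theorem, the Grundy value of a sum of independent games is the XOR of the component values.
Combined value = 5 XOR 1 = 4.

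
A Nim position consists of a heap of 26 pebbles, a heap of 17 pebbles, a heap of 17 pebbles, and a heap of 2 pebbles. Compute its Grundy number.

24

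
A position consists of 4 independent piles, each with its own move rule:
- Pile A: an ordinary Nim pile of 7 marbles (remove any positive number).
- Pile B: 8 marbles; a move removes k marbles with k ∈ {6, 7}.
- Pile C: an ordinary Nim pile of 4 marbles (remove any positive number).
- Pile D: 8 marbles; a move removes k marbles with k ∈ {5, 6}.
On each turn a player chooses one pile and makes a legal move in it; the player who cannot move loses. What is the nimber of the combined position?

3

Pile A is a plain Nim pile of size 7, so its Grundy value is 7.
Grundy values for pile B (subtraction set {6, 7}):
k:     0  1  2  3  4  5  6  7  8
g(k):  0  0  0  0  0  0  1  1  1
So g(8) = 1.
Pile C is a plain Nim pile of size 4, so its Grundy value is 4.
For pile D, compute g(0), g(1), … with moves {5, 6}:
g(0) = mex{} = 0
g(1) = mex{} = 0
g(2) = mex{} = 0
g(3) = mex{} = 0
g(4) = mex{} = 0
g(5) = mex{0} = 1
g(6) = mex{0} = 1
g(7) = mex{0} = 1
g(8) = mex{0} = 1
So g(8) = 1.
The value of a disjunctive sum is the nim-sum of the parts.
Combined value = 7 XOR 1 XOR 4 XOR 1 = 3.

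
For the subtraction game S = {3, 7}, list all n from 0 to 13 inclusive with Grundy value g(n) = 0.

0, 1, 2, 6, 10, 11, 12

Compute g(0), g(1), … for moves {3, 7}:
k:     0  1  2  3  4  5  6  7  8  9 10 11 12 13
g(k):  0  0  0  1  1  1  0  2  2  1  0  0  0  1
The P-positions (g = 0) in 0..13 are 0, 1, 2, 6, 10, 11, 12.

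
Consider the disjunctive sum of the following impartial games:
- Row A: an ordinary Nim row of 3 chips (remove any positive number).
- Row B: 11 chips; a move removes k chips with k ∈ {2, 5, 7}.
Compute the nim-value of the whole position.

0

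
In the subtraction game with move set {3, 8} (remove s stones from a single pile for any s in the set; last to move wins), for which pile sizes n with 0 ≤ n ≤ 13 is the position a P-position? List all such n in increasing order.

0, 1, 2, 6, 7, 11, 12, 13

Grundy values for subtraction set {3, 8}:
g(0) = mex{} = 0
g(1) = mex{} = 0
g(2) = mex{} = 0
g(3) = mex{0} = 1
g(4) = mex{0} = 1
g(5) = mex{0} = 1
g(6) = mex{1} = 0
g(7) = mex{1} = 0
g(8) = mex{0,1} = 2
g(9) = mex{0} = 1
g(10) = mex{0} = 1
g(11) = mex{1,2} = 0
g(12) = mex{1} = 0
g(13) = mex{1} = 0
The P-positions (g = 0) in 0..13 are 0, 1, 2, 6, 7, 11, 12, 13.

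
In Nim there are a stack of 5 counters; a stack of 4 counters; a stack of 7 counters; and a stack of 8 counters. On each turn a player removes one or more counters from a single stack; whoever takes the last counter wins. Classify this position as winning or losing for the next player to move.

Winning position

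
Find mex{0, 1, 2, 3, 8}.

The values 0, 1, 2, 3 are all present; 4 is the first non-negative integer missing from the set.

4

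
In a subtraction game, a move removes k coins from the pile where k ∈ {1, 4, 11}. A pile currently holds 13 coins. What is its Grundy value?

Build the Grundy sequence with g(k) = mex{g(k−s) : s ∈ {1, 4, 11}, s ≤ k}:
k:     0  1  2  3  4  5  6  7  8  9 10 11 12 13
g(k):  0  1  0  1  2  0  1  0  1  2  0  1  0  1
So g(13) = 1.

1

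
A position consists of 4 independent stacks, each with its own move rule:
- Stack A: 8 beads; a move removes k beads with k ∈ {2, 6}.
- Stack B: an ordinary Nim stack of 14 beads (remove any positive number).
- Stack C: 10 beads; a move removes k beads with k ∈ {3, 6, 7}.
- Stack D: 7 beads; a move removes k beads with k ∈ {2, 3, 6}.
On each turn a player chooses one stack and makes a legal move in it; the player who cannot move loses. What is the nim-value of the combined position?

15

Grundy values for stack A (subtraction set {2, 6}):
k:     0  1  2  3  4  5  6  7  8
g(k):  0  0  1  1  0  0  1  1  0
So g(8) = 0.
Stack B is a plain Nim stack of size 14, so its Grundy value is 14.
For stack C, compute g(0), g(1), … with moves {3, 6, 7}:
k:     0  1  2  3  4  5  6  7  8  9 10
g(k):  0  0  0  1  1  1  2  2  2  3  0
So g(10) = 0.
Grundy values for stack D (subtraction set {2, 3, 6}):
k:     0  1  2  3  4  5  6  7
g(k):  0  0  1  1  2  0  3  1
So g(7) = 1.
By the Sprague-Grundy theorem, the Grundy value of a sum of independent games is the XOR of the component values.
Combined value = 0 ⊕ 14 ⊕ 0 ⊕ 1 = 15.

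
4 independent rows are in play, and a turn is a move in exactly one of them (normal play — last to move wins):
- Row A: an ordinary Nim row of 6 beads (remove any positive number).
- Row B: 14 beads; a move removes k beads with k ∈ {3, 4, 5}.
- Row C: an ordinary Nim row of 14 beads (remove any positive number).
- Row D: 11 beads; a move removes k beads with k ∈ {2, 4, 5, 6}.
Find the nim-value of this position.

11

Row A is a plain Nim row of size 6, so its Grundy value is 6.
Build the Grundy sequence for row B with g(k) = mex{g(k−s) : s ∈ {3, 4, 5}, s ≤ k}:
k:     0  1  2  3  4  5  6  7  8  9 10 11 12 13 14
g(k):  0  0  0  1  1  1  2  2  0  0  0  1  1  1  2
So g(14) = 2.
Row C is a plain Nim row of size 14, so its Grundy value is 14.
Build the Grundy sequence for row D with g(k) = mex{g(k−s) : s ∈ {2, 4, 5, 6}, s ≤ k}:
k:     0  1  2  3  4  5  6  7  8  9 10 11
g(k):  0  0  1  1  2  2  3  3  0  0  1  1
So g(11) = 1.
By the Sprague-Grundy theorem, the Grundy value of a sum of independent games is the XOR of the component values.
Combined value = 6 ⊕ 2 ⊕ 14 ⊕ 1 = 11.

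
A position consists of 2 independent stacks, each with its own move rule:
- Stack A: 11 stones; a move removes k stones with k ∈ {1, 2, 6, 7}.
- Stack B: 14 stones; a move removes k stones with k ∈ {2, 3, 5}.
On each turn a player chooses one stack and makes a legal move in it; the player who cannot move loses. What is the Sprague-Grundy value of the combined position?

0

For stack A, compute g(0), g(1), … with moves {1, 2, 6, 7}:
k:     0  1  2  3  4  5  6  7  8  9 10 11
g(k):  0  1  2  0  1  2  3  4  0  1  2  0
So g(11) = 0.
Grundy values for stack B (subtraction set {2, 3, 5}):
k:     0  1  2  3  4  5  6  7  8  9 10 11 12 13 14
g(k):  0  0  1  1  2  2  3  0  0  1  1  2  2  3  0
So g(14) = 0.
The value of a disjunctive sum is the nim-sum of the parts.
Combined value = 0 XOR 0 = 0.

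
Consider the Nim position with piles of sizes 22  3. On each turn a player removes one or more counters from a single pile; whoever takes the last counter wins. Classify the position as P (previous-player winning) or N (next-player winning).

N-position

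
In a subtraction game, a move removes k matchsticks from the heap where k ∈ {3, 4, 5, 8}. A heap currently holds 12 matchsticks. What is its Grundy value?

0

Compute g(0), g(1), … for moves {3, 4, 5, 8}:
g(0) = mex{} = 0
g(1) = mex{} = 0
g(2) = mex{} = 0
g(3) = mex{0} = 1
g(4) = mex{0} = 1
g(5) = mex{0} = 1
g(6) = mex{0,1} = 2
g(7) = mex{0,1} = 2
g(8) = mex{0,1} = 2
g(9) = mex{0,1,2} = 3
g(10) = mex{0,1,2} = 3
g(11) = mex{1,2} = 0
g(12) = mex{1,2,3} = 0
So g(12) = 0.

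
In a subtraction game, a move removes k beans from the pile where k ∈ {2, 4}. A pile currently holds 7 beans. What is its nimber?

0

Grundy values for subtraction set {2, 4}:
g(0) = mex{} = 0
g(1) = mex{} = 0
g(2) = mex{0} = 1
g(3) = mex{0} = 1
g(4) = mex{0,1} = 2
g(5) = mex{0,1} = 2
g(6) = mex{1,2} = 0
g(7) = mex{1,2} = 0
So g(7) = 0.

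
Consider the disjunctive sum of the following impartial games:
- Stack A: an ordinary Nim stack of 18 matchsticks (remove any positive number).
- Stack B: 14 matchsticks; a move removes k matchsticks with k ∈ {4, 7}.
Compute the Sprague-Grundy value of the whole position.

Stack A is a plain Nim stack of size 18, so its Grundy value is 18.
Grundy values for stack B (subtraction set {4, 7}):
g(0) = mex{} = 0
g(1) = mex{} = 0
g(2) = mex{} = 0
g(3) = mex{} = 0
g(4) = mex{0} = 1
g(5) = mex{0} = 1
g(6) = mex{0} = 1
g(7) = mex{0} = 1
g(8) = mex{0,1} = 2
g(9) = mex{0,1} = 2
g(10) = mex{0,1} = 2
g(11) = mex{1} = 0
g(12) = mex{1,2} = 0
g(13) = mex{1,2} = 0
g(14) = mex{1,2} = 0
So g(14) = 0.
By the Sprague-Grundy theorem, the Grundy value of a sum of independent games is the XOR of the component values.
Combined value = 18 ⊕ 0 = 18.

18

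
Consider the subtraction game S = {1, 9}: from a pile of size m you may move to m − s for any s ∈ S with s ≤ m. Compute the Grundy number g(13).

1

Build the Grundy sequence with g(k) = mex{g(k−s) : s ∈ {1, 9}, s ≤ k}:
g(0) = mex{} = 0
g(1) = mex{0} = 1
g(2) = mex{1} = 0
g(3) = mex{0} = 1
g(4) = mex{1} = 0
g(5) = mex{0} = 1
g(6) = mex{1} = 0
g(7) = mex{0} = 1
g(8) = mex{1} = 0
g(9) = mex{0} = 1
g(10) = mex{1} = 0
g(11) = mex{0} = 1
g(12) = mex{1} = 0
g(13) = mex{0} = 1
So g(13) = 1.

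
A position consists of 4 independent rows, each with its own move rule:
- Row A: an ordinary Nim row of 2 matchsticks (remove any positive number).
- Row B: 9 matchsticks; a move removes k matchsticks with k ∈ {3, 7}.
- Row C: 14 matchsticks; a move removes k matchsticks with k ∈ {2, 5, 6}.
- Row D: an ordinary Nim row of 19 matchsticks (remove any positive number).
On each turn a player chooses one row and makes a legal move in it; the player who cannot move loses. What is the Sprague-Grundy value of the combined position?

Row A is a plain Nim row of size 2, so its Grundy value is 2.
Build the Grundy sequence for row B with g(k) = mex{g(k−s) : s ∈ {3, 7}, s ≤ k}:
k:     0  1  2  3  4  5  6  7  8  9
g(k):  0  0  0  1  1  1  0  2  2  1
So g(9) = 1.
Build the Grundy sequence for row C with g(k) = mex{g(k−s) : s ∈ {2, 5, 6}, s ≤ k}:
k:     0  1  2  3  4  5  6  7  8  9 10 11 12 13 14
g(k):  0  0  1  1  0  2  1  3  0  2  1  0  0  1  1
So g(14) = 1.
Row D is a plain Nim row of size 19, so its Grundy value is 19.
The value of a disjunctive sum is the nim-sum of the parts.
Combined value = 2 ⊕ 1 ⊕ 1 ⊕ 19 = 17.

17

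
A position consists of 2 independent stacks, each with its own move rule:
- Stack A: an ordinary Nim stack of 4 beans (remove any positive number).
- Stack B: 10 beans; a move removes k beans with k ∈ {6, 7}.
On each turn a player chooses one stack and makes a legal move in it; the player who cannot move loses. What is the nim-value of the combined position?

Stack A is a plain Nim stack of size 4, so its Grundy value is 4.
Build the Grundy sequence for stack B with g(k) = mex{g(k−s) : s ∈ {6, 7}, s ≤ k}:
g(0) = mex{} = 0
g(1) = mex{} = 0
g(2) = mex{} = 0
g(3) = mex{} = 0
g(4) = mex{} = 0
g(5) = mex{} = 0
g(6) = mex{0} = 1
g(7) = mex{0} = 1
g(8) = mex{0} = 1
g(9) = mex{0} = 1
g(10) = mex{0} = 1
So g(10) = 1.
The value of a disjunctive sum is the nim-sum of the parts.
Combined value = 4 XOR 1 = 5.

5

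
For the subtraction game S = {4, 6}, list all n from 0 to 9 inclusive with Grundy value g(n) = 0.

0, 1, 2, 3

Build the Grundy sequence with g(k) = mex{g(k−s) : s ∈ {4, 6}, s ≤ k}:
g(0) = mex{} = 0
g(1) = mex{} = 0
g(2) = mex{} = 0
g(3) = mex{} = 0
g(4) = mex{0} = 1
g(5) = mex{0} = 1
g(6) = mex{0} = 1
g(7) = mex{0} = 1
g(8) = mex{0,1} = 2
g(9) = mex{0,1} = 2
The P-positions (g = 0) in 0..9 are 0, 1, 2, 3.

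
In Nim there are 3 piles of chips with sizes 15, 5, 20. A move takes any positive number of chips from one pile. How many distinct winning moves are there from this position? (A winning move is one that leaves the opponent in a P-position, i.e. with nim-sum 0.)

1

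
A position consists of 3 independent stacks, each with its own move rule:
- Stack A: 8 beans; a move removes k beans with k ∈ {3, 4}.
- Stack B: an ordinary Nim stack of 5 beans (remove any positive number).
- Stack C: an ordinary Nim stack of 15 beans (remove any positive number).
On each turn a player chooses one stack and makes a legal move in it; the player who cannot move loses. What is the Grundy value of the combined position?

Build the Grundy sequence for stack A with g(k) = mex{g(k−s) : s ∈ {3, 4}, s ≤ k}:
k:     0  1  2  3  4  5  6  7  8
g(k):  0  0  0  1  1  1  2  0  0
So g(8) = 0.
Stack B is a plain Nim stack of size 5, so its Grundy value is 5.
Stack C is a plain Nim stack of size 15, so its Grundy value is 15.
The value of a disjunctive sum is the nim-sum of the parts.
Combined value = 0 XOR 5 XOR 15 = 10.

10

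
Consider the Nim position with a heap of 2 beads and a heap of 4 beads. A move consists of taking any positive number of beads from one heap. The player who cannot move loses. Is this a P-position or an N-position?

Nim-sum: 2 ^ 4 = 6.
The nim-sum is 6 ≠ 0, so this is an N-position: the player to move can win.

N-position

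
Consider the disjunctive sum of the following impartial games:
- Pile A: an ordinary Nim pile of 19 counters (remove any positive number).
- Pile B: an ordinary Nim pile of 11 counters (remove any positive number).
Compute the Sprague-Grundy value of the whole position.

Pile A is a plain Nim pile of size 19, so its Grundy value is 19.
Pile B is a plain Nim pile of size 11, so its Grundy value is 11.
The value of a disjunctive sum is the nim-sum of the parts.
Combined value = 19 ⊕ 11 = 24.

24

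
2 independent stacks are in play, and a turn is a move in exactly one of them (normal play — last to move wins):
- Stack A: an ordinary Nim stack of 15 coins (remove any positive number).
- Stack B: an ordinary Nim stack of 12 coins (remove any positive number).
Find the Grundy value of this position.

3

Stack A is a plain Nim stack of size 15, so its Grundy value is 15.
Stack B is a plain Nim stack of size 12, so its Grundy value is 12.
By the Sprague-Grundy theorem, the Grundy value of a sum of independent games is the XOR of the component values.
Combined value = 15 ⊕ 12 = 3.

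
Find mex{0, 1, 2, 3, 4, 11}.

5

The values 0, 1, 2, 3, 4 are all present; 5 is the first non-negative integer missing from the set.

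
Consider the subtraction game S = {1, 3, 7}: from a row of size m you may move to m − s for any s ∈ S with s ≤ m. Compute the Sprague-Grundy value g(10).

0

Compute g(0), g(1), … for moves {1, 3, 7}:
k:     0  1  2  3  4  5  6  7  8  9 10
g(k):  0  1  0  1  0  1  0  1  0  1  0
So g(10) = 0.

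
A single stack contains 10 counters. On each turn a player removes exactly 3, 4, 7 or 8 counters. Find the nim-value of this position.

3

Build the Grundy sequence with g(k) = mex{g(k−s) : s ∈ {3, 4, 7, 8}, s ≤ k}:
g(0) = mex{} = 0
g(1) = mex{} = 0
g(2) = mex{} = 0
g(3) = mex{0} = 1
g(4) = mex{0} = 1
g(5) = mex{0} = 1
g(6) = mex{0,1} = 2
g(7) = mex{0,1} = 2
g(8) = mex{0,1} = 2
g(9) = mex{0,1,2} = 3
g(10) = mex{0,1,2} = 3
So g(10) = 3.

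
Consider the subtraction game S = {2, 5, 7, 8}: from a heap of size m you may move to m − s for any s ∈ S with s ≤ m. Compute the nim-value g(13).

0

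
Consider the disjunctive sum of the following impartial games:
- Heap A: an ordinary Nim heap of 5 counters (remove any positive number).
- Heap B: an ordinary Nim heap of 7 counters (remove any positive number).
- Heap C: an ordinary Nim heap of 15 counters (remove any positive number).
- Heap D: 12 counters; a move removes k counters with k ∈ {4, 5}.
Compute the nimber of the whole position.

13

Heap A is a plain Nim heap of size 5, so its Grundy value is 5.
Heap B is a plain Nim heap of size 7, so its Grundy value is 7.
Heap C is a plain Nim heap of size 15, so its Grundy value is 15.
For heap D, compute g(0), g(1), … with moves {4, 5}:
g(0) = mex{} = 0
g(1) = mex{} = 0
g(2) = mex{} = 0
g(3) = mex{} = 0
g(4) = mex{0} = 1
g(5) = mex{0} = 1
g(6) = mex{0} = 1
g(7) = mex{0} = 1
g(8) = mex{0,1} = 2
g(9) = mex{1} = 0
g(10) = mex{1} = 0
g(11) = mex{1} = 0
g(12) = mex{1,2} = 0
So g(12) = 0.
The value of a disjunctive sum is the nim-sum of the parts.
Combined value = 5 ⊕ 7 ⊕ 15 ⊕ 0 = 13.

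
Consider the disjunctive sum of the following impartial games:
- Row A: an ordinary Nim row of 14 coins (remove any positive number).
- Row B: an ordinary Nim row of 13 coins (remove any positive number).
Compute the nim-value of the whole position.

Row A is a plain Nim row of size 14, so its Grundy value is 14.
Row B is a plain Nim row of size 13, so its Grundy value is 13.
By the Sprague-Grundy theorem, the Grundy value of a sum of independent games is the XOR of the component values.
Combined value = 14 XOR 13 = 3.

3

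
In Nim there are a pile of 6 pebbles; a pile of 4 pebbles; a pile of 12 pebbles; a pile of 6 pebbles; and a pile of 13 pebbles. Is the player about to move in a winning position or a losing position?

Nim-sum: 6 ⊕ 4 ⊕ 12 ⊕ 6 ⊕ 13 = 5.
The nim-sum is 5 ≠ 0, so this is an N-position: the player to move can win.

Winning position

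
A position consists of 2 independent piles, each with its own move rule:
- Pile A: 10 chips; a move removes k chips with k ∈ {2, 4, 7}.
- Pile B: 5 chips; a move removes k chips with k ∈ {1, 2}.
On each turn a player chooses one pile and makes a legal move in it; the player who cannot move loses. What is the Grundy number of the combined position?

0

Grundy values for pile A (subtraction set {2, 4, 7}):
g(0) = mex{} = 0
g(1) = mex{} = 0
g(2) = mex{0} = 1
g(3) = mex{0} = 1
g(4) = mex{0,1} = 2
g(5) = mex{0,1} = 2
g(6) = mex{1,2} = 0
g(7) = mex{0,1,2} = 3
g(8) = mex{0,2} = 1
g(9) = mex{1,2,3} = 0
g(10) = mex{0,1} = 2
So g(10) = 2.
Grundy values for pile B (subtraction set {1, 2}):
g(0) = mex{} = 0
g(1) = mex{0} = 1
g(2) = mex{0,1} = 2
g(3) = mex{1,2} = 0
g(4) = mex{0,2} = 1
g(5) = mex{0,1} = 2
So g(5) = 2.
The value of a disjunctive sum is the nim-sum of the parts.
Combined value = 2 ⊕ 2 = 0.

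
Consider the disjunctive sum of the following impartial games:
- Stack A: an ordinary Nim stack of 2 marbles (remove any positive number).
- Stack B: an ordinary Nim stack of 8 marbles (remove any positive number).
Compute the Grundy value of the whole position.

Stack A is a plain Nim stack of size 2, so its Grundy value is 2.
Stack B is a plain Nim stack of size 8, so its Grundy value is 8.
The value of a disjunctive sum is the nim-sum of the parts.
Combined value = 2 XOR 8 = 10.

10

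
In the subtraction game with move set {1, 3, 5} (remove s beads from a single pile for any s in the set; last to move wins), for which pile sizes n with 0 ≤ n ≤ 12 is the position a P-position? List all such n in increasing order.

Compute g(0), g(1), … for moves {1, 3, 5}:
g(0) = mex{} = 0
g(1) = mex{0} = 1
g(2) = mex{1} = 0
g(3) = mex{0} = 1
g(4) = mex{1} = 0
g(5) = mex{0} = 1
g(6) = mex{1} = 0
g(7) = mex{0} = 1
g(8) = mex{1} = 0
g(9) = mex{0} = 1
g(10) = mex{1} = 0
g(11) = mex{0} = 1
g(12) = mex{1} = 0
The P-positions (g = 0) in 0..12 are 0, 2, 4, 6, 8, 10, 12.

0, 2, 4, 6, 8, 10, 12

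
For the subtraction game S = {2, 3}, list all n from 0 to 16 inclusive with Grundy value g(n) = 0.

0, 1, 5, 6, 10, 11, 15, 16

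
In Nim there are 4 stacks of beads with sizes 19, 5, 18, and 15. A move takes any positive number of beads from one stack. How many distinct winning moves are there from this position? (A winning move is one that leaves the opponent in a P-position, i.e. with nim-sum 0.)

Compute the nim-sum pairwise:
19 ^ 5 = 22
22 ^ 18 = 4
4 ^ 15 = 11
The overall nim-sum is X = 11. A stack of size p has a winning move iff p XOR X < p (reduce it to p XOR X).
  19: 19 XOR 11 = 24 ≥ 19 — no move.
  5: 5 XOR 11 = 14 ≥ 5 — no move.
  18: 18 XOR 11 = 25 ≥ 18 — no move.
  15: 15 XOR 11 = 4 < 15 — winning move (to 4).
That gives 1 winning move.

1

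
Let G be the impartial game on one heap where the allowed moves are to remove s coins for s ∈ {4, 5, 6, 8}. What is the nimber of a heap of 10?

2

Compute g(0), g(1), … for moves {4, 5, 6, 8}:
g(0) = mex{} = 0
g(1) = mex{} = 0
g(2) = mex{} = 0
g(3) = mex{} = 0
g(4) = mex{0} = 1
g(5) = mex{0} = 1
g(6) = mex{0} = 1
g(7) = mex{0} = 1
g(8) = mex{0,1} = 2
g(9) = mex{0,1} = 2
g(10) = mex{0,1} = 2
So g(10) = 2.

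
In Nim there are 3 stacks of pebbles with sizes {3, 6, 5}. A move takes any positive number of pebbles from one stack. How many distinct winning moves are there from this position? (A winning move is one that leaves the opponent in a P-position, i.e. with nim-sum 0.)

Compute the nim-sum pairwise:
3 XOR 6 = 5
5 XOR 5 = 0
The nim-sum is already 0, so every move leaves a nonzero nim-sum — there are no winning moves.

0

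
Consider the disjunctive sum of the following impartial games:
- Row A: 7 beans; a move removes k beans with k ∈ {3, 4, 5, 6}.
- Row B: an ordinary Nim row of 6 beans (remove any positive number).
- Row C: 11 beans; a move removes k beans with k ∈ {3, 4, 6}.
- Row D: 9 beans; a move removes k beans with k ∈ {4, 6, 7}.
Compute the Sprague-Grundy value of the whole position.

Build the Grundy sequence for row A with g(k) = mex{g(k−s) : s ∈ {3, 4, 5, 6}, s ≤ k}:
k:     0  1  2  3  4  5  6  7
g(k):  0  0  0  1  1  1  2  2
So g(7) = 2.
Row B is a plain Nim row of size 6, so its Grundy value is 6.
Grundy values for row C (subtraction set {3, 4, 6}):
g(0) = mex{} = 0
g(1) = mex{} = 0
g(2) = mex{} = 0
g(3) = mex{0} = 1
g(4) = mex{0} = 1
g(5) = mex{0} = 1
g(6) = mex{0,1} = 2
g(7) = mex{0,1} = 2
g(8) = mex{0,1} = 2
g(9) = mex{1,2} = 0
g(10) = mex{1,2} = 0
g(11) = mex{1,2} = 0
So g(11) = 0.
Build the Grundy sequence for row D with g(k) = mex{g(k−s) : s ∈ {4, 6, 7}, s ≤ k}:
k:     0  1  2  3  4  5  6  7  8  9
g(k):  0  0  0  0  1  1  1  1  2  2
So g(9) = 2.
By the Sprague-Grundy theorem, the Grundy value of a sum of independent games is the XOR of the component values.
Combined value = 2 XOR 6 XOR 0 XOR 2 = 6.

6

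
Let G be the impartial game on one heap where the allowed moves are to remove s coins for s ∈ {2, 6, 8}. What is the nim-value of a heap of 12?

Grundy values for subtraction set {2, 6, 8}:
g(0) = mex{} = 0
g(1) = mex{} = 0
g(2) = mex{0} = 1
g(3) = mex{0} = 1
g(4) = mex{1} = 0
g(5) = mex{1} = 0
g(6) = mex{0} = 1
g(7) = mex{0} = 1
g(8) = mex{0,1} = 2
g(9) = mex{0,1} = 2
g(10) = mex{0,1,2} = 3
g(11) = mex{0,1,2} = 3
g(12) = mex{0,1,3} = 2
So g(12) = 2.

2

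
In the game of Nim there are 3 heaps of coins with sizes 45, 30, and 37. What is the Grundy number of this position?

Compute the nim-sum pairwise:
45 ^ 30 = 51
51 ^ 37 = 22

22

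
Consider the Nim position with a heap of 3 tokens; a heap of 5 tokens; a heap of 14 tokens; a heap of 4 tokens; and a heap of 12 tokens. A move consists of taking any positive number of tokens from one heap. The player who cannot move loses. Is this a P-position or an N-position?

Nim-sum: 3 ^ 5 ^ 14 ^ 4 ^ 12 = 0.
The nim-sum is 0, so this is a P-position: the player to move is in a losing position under optimal play.

P-position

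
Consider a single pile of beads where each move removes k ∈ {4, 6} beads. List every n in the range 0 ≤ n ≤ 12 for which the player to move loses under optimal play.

0, 1, 2, 3, 10, 11, 12

Compute g(0), g(1), … for moves {4, 6}:
k:     0  1  2  3  4  5  6  7  8  9 10 11 12
g(k):  0  0  0  0  1  1  1  1  2  2  0  0  0
The P-positions (g = 0) in 0..12 are 0, 1, 2, 3, 10, 11, 12.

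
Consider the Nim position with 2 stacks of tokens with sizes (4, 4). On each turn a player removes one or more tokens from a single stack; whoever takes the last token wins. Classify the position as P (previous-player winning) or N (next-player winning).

Compute the nim-sum pairwise:
4 XOR 4 = 0
The nim-sum is 0, so this is a P-position: the player to move is in a losing position under optimal play.

P-position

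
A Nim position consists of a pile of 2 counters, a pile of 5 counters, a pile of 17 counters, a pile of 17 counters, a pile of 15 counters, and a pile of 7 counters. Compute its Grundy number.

15

Compute the nim-sum pairwise:
2 XOR 5 = 7
7 XOR 17 = 22
22 XOR 17 = 7
7 XOR 15 = 8
8 XOR 7 = 15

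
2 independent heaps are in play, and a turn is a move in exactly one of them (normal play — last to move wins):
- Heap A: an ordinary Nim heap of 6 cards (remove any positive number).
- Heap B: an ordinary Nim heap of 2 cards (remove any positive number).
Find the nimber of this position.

4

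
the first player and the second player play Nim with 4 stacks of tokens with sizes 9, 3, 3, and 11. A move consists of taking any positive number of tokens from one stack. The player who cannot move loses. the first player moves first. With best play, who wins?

Nim-sum: 9 ⊕ 3 ⊕ 3 ⊕ 11 = 2.
The nim-sum is 2 ≠ 0, so this is an N-position: the player to move can win; the first player has a winning move.

the first player wins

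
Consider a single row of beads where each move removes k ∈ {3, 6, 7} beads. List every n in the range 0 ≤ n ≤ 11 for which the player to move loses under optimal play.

0, 1, 2, 10, 11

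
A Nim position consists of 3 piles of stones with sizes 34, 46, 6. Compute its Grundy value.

10

Write each in binary and XOR column by column:
  100010  (34)
  101110  (46)
  000110  (6)
  ------
  001010  (10)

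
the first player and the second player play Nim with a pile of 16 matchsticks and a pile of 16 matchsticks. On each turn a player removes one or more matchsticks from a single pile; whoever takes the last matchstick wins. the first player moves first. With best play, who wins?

the second player wins

Compute the nim-sum pairwise:
16 XOR 16 = 0
The nim-sum is 0, so this is a P-position: the player to move is in a losing position under optimal play; the first player is about to move from it and so loses — the second player wins.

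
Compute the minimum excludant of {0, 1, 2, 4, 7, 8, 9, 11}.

3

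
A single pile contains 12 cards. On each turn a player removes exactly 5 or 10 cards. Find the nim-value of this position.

Build the Grundy sequence with g(k) = mex{g(k−s) : s ∈ {5, 10}, s ≤ k}:
k:     0  1  2  3  4  5  6  7  8  9 10 11 12
g(k):  0  0  0  0  0  1  1  1  1  1  2  2  2
So g(12) = 2.

2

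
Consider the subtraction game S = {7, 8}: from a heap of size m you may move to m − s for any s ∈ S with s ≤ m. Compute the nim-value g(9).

1

Grundy values for subtraction set {7, 8}:
k:     0  1  2  3  4  5  6  7  8  9
g(k):  0  0  0  0  0  0  0  1  1  1
So g(9) = 1.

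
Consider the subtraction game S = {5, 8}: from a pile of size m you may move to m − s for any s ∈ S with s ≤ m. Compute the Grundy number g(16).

0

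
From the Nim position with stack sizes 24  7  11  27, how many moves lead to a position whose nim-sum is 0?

Compute the nim-sum pairwise:
24 ⊕ 7 = 31
31 ⊕ 11 = 20
20 ⊕ 27 = 15
The overall nim-sum is X = 15. A stack of size p has a winning move iff p XOR X < p (reduce it to p XOR X).
  24: 24 XOR 15 = 23 < 24 — winning move (to 23).
  7: 7 XOR 15 = 8 ≥ 7 — no move.
  11: 11 XOR 15 = 4 < 11 — winning move (to 4).
  27: 27 XOR 15 = 20 < 27 — winning move (to 20).
That gives 3 winning moves.

3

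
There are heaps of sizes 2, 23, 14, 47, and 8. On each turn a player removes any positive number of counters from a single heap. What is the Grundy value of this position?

60

Write each in binary and XOR column by column:
  000010  (2)
  010111  (23)
  001110  (14)
  101111  (47)
  001000  (8)
  ------
  111100  (60)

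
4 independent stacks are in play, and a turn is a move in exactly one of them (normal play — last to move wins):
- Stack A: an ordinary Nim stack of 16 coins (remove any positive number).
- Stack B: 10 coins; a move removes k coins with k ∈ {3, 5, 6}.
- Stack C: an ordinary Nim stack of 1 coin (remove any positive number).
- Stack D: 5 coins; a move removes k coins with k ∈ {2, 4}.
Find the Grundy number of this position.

19

Stack A is a plain Nim stack of size 16, so its Grundy value is 16.
For stack B, compute g(0), g(1), … with moves {3, 5, 6}:
g(0) = mex{} = 0
g(1) = mex{} = 0
g(2) = mex{} = 0
g(3) = mex{0} = 1
g(4) = mex{0} = 1
g(5) = mex{0} = 1
g(6) = mex{0,1} = 2
g(7) = mex{0,1} = 2
g(8) = mex{0,1} = 2
g(9) = mex{1,2} = 0
g(10) = mex{1,2} = 0
So g(10) = 0.
Stack C is a plain Nim stack of size 1, so its Grundy value is 1.
Grundy values for stack D (subtraction set {2, 4}):
k:     0  1  2  3  4  5
g(k):  0  0  1  1  2  2
So g(5) = 2.
The value of a disjunctive sum is the nim-sum of the parts.
Combined value = 16 XOR 0 XOR 1 XOR 2 = 19.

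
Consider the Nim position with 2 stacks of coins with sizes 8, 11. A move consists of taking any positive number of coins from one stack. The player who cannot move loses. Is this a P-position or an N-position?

Compute the nim-sum pairwise:
8 ^ 11 = 3
The nim-sum is 3 ≠ 0, so this is an N-position: the player to move can win.

N-position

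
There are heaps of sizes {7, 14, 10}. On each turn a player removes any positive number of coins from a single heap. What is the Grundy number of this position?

3

Compute the nim-sum pairwise:
7 ⊕ 14 = 9
9 ⊕ 10 = 3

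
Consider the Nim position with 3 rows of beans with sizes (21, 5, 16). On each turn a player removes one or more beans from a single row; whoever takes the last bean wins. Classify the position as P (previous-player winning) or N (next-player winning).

P-position

Compute the nim-sum pairwise:
21 ⊕ 5 = 16
16 ⊕ 16 = 0
The nim-sum is 0, so this is a P-position: the player to move is in a losing position under optimal play.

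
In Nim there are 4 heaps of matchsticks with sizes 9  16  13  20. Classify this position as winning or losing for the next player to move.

Losing position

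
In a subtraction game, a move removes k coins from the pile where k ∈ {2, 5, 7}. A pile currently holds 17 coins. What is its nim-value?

Build the Grundy sequence with g(k) = mex{g(k−s) : s ∈ {2, 5, 7}, s ≤ k}:
k:     0  1  2  3  4  5  6  7  8  9 10 11 12 13 14 15 16 17
g(k):  0  0  1  1  0  2  1  3  2  2  0  3  1  0  0  1  1  2
So g(17) = 2.

2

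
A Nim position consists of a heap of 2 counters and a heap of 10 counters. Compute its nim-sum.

8

Bitwise XOR of the heap sizes:
  0010  (2)
  1010  (10)
  ----
  1000  (8)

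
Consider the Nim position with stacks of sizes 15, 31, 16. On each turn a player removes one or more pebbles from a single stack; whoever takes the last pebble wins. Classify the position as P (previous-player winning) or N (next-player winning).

Nim-sum: 15 ^ 31 ^ 16 = 0.
The nim-sum is 0, so this is a P-position: the player to move is in a losing position under optimal play.

P-position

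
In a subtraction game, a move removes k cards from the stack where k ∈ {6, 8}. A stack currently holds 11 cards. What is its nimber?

1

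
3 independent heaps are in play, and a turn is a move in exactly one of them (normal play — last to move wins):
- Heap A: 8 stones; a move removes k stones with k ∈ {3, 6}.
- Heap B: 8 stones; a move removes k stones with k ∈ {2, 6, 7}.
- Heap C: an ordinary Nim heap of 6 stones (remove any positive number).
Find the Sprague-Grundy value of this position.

Build the Grundy sequence for heap A with g(k) = mex{g(k−s) : s ∈ {3, 6}, s ≤ k}:
g(0) = mex{} = 0
g(1) = mex{} = 0
g(2) = mex{} = 0
g(3) = mex{0} = 1
g(4) = mex{0} = 1
g(5) = mex{0} = 1
g(6) = mex{0,1} = 2
g(7) = mex{0,1} = 2
g(8) = mex{0,1} = 2
So g(8) = 2.
Grundy values for heap B (subtraction set {2, 6, 7}):
k:     0  1  2  3  4  5  6  7  8
g(k):  0  0  1  1  0  0  1  1  2
So g(8) = 2.
Heap C is a plain Nim heap of size 6, so its Grundy value is 6.
The value of a disjunctive sum is the nim-sum of the parts.
Combined value = 2 ⊕ 2 ⊕ 6 = 6.

6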